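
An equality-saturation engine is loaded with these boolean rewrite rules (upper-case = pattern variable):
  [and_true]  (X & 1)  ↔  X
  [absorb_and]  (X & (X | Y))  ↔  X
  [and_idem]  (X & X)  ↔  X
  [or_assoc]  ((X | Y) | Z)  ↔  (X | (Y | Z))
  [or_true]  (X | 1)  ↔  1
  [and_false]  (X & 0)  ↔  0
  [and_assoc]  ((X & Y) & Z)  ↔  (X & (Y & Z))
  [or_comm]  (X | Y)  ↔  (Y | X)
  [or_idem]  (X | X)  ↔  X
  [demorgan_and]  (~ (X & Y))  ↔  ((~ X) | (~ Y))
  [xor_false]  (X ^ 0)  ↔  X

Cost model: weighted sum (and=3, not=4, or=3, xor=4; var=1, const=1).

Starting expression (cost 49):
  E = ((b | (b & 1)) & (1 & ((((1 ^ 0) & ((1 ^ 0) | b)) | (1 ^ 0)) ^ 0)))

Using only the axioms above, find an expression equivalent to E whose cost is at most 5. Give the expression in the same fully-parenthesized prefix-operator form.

(b & 1)   [cost 5]

step 1: absorb_and (→) rewrites ((1 ^ 0) & ((1 ^ 0) | b)) into (1 ^ 0), now ((b | (b & 1)) & (1 & (((1 ^ 0) | (1 ^ 0)) ^ 0)))
step 2: and_true (→) rewrites (b & 1) into b, now ((b | b) & (1 & (((1 ^ 0) | (1 ^ 0)) ^ 0)))
step 3: or_idem (→) rewrites (b | b) into b, now (b & (1 & (((1 ^ 0) | (1 ^ 0)) ^ 0)))
step 4: xor_false (→) rewrites (((1 ^ 0) | (1 ^ 0)) ^ 0) into ((1 ^ 0) | (1 ^ 0)), now (b & (1 & ((1 ^ 0) | (1 ^ 0))))
step 5: or_idem (→) rewrites ((1 ^ 0) | (1 ^ 0)) into (1 ^ 0), now (b & (1 & (1 ^ 0)))
step 6: xor_false (→) rewrites (1 ^ 0) into 1, now (b & (1 & 1))
step 7: and_true (→) rewrites (1 & 1) into 1, reaching cost 5 (bound 5)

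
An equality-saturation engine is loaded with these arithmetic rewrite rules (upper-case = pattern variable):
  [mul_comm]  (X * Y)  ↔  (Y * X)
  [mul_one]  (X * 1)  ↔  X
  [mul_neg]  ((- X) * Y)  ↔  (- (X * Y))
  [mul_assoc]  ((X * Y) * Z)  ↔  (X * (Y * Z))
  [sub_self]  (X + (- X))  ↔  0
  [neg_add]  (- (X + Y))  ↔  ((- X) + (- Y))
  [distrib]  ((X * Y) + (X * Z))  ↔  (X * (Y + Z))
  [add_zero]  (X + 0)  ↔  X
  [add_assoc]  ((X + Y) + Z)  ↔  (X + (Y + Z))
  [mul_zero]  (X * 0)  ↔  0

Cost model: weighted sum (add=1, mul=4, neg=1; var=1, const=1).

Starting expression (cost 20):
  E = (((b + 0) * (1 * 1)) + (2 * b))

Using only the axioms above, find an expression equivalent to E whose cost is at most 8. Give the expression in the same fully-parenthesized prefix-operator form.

(b + (2 * b))   [cost 8]

(1) (b + 0)  =[add_zero →]=  b    ⊢ ((b * (1 * 1)) + (2 * b))
(2) (1 * 1)  =[mul_one →]=  1    ⊢ ((b * 1) + (2 * b))
(3) (b * 1)  =[mul_one →]=  b    ⊢ cost 8, within 8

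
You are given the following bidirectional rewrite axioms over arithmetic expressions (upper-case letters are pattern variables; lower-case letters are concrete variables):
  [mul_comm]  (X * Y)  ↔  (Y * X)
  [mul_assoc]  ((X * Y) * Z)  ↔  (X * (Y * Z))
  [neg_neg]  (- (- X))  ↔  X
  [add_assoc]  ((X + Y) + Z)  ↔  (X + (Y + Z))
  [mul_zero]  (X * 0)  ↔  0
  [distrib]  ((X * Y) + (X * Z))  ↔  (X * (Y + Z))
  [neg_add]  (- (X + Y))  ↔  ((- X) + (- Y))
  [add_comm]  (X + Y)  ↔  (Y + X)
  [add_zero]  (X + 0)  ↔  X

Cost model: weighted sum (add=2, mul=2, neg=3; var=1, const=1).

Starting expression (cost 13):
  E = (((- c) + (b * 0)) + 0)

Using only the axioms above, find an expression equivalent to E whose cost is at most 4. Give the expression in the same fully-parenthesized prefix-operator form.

(- c)   [cost 4]

(1) (b * 0)  =[mul_zero →]=  0    ⊢ (((- c) + 0) + 0)
(2) ((- c) + 0)  =[add_zero →]=  (- c)    ⊢ ((- c) + 0)
(3) ((- c) + 0)  =[add_zero →]=  (- c)    ⊢ cost 4, within 4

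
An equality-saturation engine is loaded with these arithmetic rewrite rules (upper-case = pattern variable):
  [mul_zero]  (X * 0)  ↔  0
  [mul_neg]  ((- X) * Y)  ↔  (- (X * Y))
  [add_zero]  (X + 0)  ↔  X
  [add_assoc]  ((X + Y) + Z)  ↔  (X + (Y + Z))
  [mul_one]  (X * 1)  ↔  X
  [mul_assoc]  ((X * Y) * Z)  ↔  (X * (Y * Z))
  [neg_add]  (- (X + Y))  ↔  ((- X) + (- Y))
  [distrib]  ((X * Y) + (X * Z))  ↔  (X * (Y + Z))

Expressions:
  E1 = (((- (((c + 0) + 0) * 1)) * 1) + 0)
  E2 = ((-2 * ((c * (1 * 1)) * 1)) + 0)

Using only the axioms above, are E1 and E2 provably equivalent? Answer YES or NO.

Every axiom is a valid identity, so a rewrite proof would force E1 and E2 to agree under every assignment.
At c=1: E1 = -1 but E2 = -2; they differ, so no derivation exists.

NO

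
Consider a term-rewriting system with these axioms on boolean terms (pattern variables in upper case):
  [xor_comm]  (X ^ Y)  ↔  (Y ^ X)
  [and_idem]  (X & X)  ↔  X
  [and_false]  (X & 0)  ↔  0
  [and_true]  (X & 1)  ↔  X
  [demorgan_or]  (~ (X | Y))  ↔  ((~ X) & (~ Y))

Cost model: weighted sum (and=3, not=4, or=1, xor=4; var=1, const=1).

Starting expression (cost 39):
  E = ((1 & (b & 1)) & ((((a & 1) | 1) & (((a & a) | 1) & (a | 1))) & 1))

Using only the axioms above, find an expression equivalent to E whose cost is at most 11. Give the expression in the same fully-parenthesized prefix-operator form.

((1 & b) & (a | 1))   [cost 11]

1. [and_idem →] (a & a)  →  a;  E = ((1 & (b & 1)) & ((((a & 1) | 1) & ((a | 1) & (a | 1))) & 1))
2. [and_true →] (a & 1)  →  a;  E = ((1 & (b & 1)) & (((a | 1) & ((a | 1) & (a | 1))) & 1))
3. [and_idem →] ((a | 1) & (a | 1))  →  (a | 1);  E = ((1 & (b & 1)) & (((a | 1) & (a | 1)) & 1))
4. [and_true →] (((a | 1) & (a | 1)) & 1)  →  ((a | 1) & (a | 1));  E = ((1 & (b & 1)) & ((a | 1) & (a | 1)))
5. [and_idem →] ((a | 1) & (a | 1))  →  (a | 1);  E = ((1 & (b & 1)) & (a | 1))
6. [and_true →] (b & 1)  →  b;  cost 11 ≤ 11, done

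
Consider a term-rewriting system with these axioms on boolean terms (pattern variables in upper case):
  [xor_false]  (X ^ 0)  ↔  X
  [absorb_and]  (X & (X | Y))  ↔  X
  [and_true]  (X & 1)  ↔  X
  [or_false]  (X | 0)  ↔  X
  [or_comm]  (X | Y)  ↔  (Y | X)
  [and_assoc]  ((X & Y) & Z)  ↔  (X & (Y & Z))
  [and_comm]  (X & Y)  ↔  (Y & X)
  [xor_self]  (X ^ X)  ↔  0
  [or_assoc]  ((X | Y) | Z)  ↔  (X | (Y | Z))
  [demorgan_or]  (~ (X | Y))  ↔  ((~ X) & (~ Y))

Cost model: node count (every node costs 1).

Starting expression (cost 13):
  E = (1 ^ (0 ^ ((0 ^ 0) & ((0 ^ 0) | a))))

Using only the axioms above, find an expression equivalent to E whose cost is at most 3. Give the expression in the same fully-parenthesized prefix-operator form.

step 1: absorb_and (→) rewrites ((0 ^ 0) & ((0 ^ 0) | a)) into (0 ^ 0), now (1 ^ (0 ^ (0 ^ 0)))
step 2: xor_false (→) rewrites (0 ^ 0) into 0, now (1 ^ (0 ^ 0))
step 3: xor_false (→) rewrites (0 ^ 0) into 0, reaching cost 3 (bound 3)

(1 ^ 0)   [cost 3]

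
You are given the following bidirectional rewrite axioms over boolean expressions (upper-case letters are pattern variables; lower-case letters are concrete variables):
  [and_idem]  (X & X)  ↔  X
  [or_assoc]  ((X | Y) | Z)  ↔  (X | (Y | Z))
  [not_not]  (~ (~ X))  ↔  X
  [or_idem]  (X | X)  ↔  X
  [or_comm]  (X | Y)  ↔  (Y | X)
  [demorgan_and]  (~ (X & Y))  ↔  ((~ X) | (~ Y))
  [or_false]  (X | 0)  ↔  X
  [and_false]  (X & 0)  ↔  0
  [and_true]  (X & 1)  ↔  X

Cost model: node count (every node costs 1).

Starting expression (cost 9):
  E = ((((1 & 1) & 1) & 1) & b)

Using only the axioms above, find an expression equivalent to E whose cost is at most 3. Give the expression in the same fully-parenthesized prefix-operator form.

(1) (1 & 1)  =[and_idem →]=  1    ⊢ (((1 & 1) & 1) & b)
(2) (1 & 1)  =[and_idem →]=  1    ⊢ ((1 & 1) & b)
(3) (1 & 1)  =[and_true →]=  1    ⊢ cost 3, within 3

(1 & b)   [cost 3]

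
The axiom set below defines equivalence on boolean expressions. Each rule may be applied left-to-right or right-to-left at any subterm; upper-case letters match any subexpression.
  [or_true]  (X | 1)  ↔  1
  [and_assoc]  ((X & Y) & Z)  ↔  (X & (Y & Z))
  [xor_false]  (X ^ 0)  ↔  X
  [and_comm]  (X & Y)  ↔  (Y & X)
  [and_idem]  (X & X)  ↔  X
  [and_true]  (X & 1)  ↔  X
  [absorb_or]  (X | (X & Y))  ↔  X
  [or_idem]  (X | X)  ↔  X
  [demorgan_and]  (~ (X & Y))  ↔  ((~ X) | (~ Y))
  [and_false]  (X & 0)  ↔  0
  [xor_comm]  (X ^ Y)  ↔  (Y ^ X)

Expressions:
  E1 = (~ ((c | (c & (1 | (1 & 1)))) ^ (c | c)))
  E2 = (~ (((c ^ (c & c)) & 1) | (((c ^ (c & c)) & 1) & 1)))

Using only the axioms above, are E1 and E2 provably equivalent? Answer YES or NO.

YES

(1) (1 | (1 & 1))  =[absorb_or →]=  1    ⊢ (~ ((c | (c & 1)) ^ (c | c)))
(2) (c | (c & 1))  =[absorb_or →]=  c    ⊢ (~ (c ^ (c | c)))
(3) (c | c)  =[or_idem →]=  c    ⊢ (~ (c ^ c))
(4) (c ^ c)  =[and_true ←]=  ((c ^ c) & 1)    ⊢ (~ ((c ^ c) & 1))
(5) c  =[and_idem ←]=  (c & c)    ⊢ (~ ((c ^ (c & c)) & 1))
(6) ((c ^ (c & c)) & 1)  =[absorb_or ←]=  (((c ^ (c & c)) & 1) | (((c ^ (c & c)) & 1) & 1))    ⊢ E2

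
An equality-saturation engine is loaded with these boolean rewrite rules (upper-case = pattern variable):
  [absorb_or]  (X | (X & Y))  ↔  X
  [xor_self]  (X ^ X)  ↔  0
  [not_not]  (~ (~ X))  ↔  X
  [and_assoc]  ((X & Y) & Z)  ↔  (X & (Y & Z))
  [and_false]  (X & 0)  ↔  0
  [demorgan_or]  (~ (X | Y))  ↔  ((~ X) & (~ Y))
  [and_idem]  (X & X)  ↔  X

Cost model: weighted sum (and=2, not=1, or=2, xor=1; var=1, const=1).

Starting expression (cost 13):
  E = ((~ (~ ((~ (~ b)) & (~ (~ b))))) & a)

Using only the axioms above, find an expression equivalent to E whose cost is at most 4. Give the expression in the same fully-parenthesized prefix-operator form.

step 1: and_idem (→) rewrites ((~ (~ b)) & (~ (~ b))) into (~ (~ b)), now ((~ (~ (~ (~ b)))) & a)
step 2: not_not (→) rewrites (~ (~ b)) into b, now ((~ (~ b)) & a)
step 3: not_not (→) rewrites (~ (~ b)) into b, reaching cost 4 (bound 4)

(b & a)   [cost 4]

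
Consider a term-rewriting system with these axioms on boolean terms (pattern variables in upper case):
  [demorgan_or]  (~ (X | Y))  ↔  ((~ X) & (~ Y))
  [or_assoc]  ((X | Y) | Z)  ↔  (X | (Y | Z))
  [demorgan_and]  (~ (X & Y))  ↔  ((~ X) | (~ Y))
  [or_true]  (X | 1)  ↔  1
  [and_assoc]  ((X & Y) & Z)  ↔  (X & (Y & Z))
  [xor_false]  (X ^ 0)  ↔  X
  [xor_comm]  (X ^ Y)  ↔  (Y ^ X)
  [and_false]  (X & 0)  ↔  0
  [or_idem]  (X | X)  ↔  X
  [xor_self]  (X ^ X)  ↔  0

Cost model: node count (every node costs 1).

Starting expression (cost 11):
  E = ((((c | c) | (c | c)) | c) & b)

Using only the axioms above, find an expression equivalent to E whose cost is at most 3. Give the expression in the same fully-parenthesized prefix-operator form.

(c & b)   [cost 3]

1. [or_idem →] ((c | c) | (c | c))  →  (c | c);  E = (((c | c) | c) & b)
2. [or_idem →] (c | c)  →  c;  E = ((c | c) & b)
3. [or_idem →] (c | c)  →  c;  cost 3 ≤ 3, done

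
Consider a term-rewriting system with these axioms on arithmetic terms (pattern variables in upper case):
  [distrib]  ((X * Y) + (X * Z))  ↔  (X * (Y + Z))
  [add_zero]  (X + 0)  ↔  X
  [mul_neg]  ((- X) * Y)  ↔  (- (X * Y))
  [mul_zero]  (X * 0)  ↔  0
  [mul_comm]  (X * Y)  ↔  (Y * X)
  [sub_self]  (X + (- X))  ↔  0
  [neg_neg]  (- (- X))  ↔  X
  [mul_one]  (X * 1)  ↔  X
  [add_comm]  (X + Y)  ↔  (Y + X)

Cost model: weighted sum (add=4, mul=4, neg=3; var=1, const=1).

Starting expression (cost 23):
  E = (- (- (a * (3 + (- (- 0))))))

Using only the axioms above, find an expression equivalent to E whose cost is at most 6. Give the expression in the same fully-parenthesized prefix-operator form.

(a * 3)   [cost 6]

1. [neg_neg →] (- (- (a * (3 + (- (- 0))))))  →  (a * (3 + (- (- 0))))
2. [neg_neg →] (- (- 0))  →  0;  E = (a * (3 + 0))
3. [add_zero →] (3 + 0)  →  3;  cost 6 ≤ 6, done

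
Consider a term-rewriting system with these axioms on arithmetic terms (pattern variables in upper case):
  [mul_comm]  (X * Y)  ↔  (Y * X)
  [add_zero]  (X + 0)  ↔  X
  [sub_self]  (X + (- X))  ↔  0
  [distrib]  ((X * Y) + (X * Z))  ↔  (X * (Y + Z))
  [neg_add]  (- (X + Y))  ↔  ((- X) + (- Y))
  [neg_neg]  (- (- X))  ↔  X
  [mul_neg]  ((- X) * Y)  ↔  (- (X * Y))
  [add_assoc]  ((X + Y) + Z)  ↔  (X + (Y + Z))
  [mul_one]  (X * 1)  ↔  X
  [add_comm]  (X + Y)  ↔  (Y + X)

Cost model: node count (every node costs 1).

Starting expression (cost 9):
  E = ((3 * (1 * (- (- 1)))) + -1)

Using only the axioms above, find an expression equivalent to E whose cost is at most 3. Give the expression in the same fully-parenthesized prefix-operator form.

(1) (- (- 1))  =[neg_neg →]=  1    ⊢ ((3 * (1 * 1)) + -1)
(2) (1 * 1)  =[mul_one →]=  1    ⊢ ((3 * 1) + -1)
(3) (3 * 1)  =[mul_one →]=  3    ⊢ cost 3, within 3

(3 + -1)   [cost 3]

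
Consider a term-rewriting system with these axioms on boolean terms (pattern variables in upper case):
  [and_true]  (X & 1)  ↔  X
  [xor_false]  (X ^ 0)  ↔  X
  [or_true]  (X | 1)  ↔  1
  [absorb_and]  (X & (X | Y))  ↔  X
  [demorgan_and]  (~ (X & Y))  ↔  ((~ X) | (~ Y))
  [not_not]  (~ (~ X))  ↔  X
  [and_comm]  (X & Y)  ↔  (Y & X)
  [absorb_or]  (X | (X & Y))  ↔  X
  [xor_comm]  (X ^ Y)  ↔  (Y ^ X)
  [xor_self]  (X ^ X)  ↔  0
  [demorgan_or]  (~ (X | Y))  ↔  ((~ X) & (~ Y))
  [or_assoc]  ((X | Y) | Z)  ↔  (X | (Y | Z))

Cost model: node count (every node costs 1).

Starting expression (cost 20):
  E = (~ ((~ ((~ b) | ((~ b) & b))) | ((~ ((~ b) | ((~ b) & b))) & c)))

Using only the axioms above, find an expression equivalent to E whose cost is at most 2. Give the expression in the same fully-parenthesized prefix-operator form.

(1) ((~ ((~ b) | ((~ b) & b))) | ((~ ((~ b) | ((~ b) & b))) & c))  =[absorb_or →]=  (~ ((~ b) | ((~ b) & b)))    ⊢ (~ (~ ((~ b) | ((~ b) & b))))
(2) ((~ b) | ((~ b) & b))  =[absorb_or →]=  (~ b)    ⊢ (~ (~ (~ b)))
(3) (~ (~ b))  =[not_not →]=  b    ⊢ cost 2, within 2

(~ b)   [cost 2]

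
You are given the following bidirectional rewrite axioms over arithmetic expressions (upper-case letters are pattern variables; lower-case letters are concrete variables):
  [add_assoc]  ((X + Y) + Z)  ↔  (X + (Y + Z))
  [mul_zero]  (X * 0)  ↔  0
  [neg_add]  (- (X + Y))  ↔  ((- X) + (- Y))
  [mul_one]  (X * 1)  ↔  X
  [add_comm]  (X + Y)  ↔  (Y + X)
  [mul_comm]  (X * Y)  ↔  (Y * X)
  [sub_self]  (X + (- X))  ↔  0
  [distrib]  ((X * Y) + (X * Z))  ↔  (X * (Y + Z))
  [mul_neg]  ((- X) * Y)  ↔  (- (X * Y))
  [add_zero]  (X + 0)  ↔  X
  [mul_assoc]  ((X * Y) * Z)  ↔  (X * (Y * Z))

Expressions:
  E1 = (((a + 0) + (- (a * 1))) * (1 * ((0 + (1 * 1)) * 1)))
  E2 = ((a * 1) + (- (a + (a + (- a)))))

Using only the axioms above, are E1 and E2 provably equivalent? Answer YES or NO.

step 1: mul_one (→) rewrites (1 * 1) into 1, now (((a + 0) + (- (a * 1))) * (1 * ((0 + 1) * 1)))
step 2: add_comm (→) rewrites (0 + 1) into (1 + 0), now (((a + 0) + (- (a * 1))) * (1 * ((1 + 0) * 1)))
step 3: mul_one (→) rewrites ((1 + 0) * 1) into (1 + 0), now (((a + 0) + (- (a * 1))) * (1 * (1 + 0)))
step 4: add_zero (→) rewrites (1 + 0) into 1, now (((a + 0) + (- (a * 1))) * (1 * 1))
step 5: mul_one (→) rewrites (1 * 1) into 1, now (((a + 0) + (- (a * 1))) * 1)
step 6: mul_one (→) rewrites (((a + 0) + (- (a * 1))) * 1) into ((a + 0) + (- (a * 1)))
step 7: add_zero (→) rewrites (a + 0) into a, now (a + (- (a * 1)))
step 8: mul_one (→) rewrites (a * 1) into a, now (a + (- a))
step 9: add_zero (←) rewrites a into (a + 0), now (a + (- (a + 0)))
step 10: sub_self (←) rewrites 0 into (a + (- a)), now (a + (- (a + (a + (- a)))))
step 11: mul_one (←) rewrites a into (a * 1), which is E2

YES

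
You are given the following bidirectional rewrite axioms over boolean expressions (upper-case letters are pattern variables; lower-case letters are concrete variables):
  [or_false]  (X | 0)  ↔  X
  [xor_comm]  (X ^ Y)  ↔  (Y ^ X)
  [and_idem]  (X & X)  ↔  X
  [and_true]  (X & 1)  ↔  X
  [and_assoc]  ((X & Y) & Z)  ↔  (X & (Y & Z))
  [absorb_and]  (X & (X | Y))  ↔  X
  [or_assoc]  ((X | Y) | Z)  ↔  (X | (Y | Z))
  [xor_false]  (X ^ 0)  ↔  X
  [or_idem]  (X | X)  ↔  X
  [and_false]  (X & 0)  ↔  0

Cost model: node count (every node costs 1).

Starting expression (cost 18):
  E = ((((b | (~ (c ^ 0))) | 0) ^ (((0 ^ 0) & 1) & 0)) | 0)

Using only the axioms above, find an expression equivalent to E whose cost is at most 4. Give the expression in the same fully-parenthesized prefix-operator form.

1. [or_false →] ((((b | (~ (c ^ 0))) | 0) ^ (((0 ^ 0) & 1) & 0)) | 0)  →  (((b | (~ (c ^ 0))) | 0) ^ (((0 ^ 0) & 1) & 0))
2. [xor_false →] (c ^ 0)  →  c;  E = (((b | (~ c)) | 0) ^ (((0 ^ 0) & 1) & 0))
3. [xor_false →] (0 ^ 0)  →  0;  E = (((b | (~ c)) | 0) ^ ((0 & 1) & 0))
4. [and_true →] (0 & 1)  →  0;  E = (((b | (~ c)) | 0) ^ (0 & 0))
5. [and_idem →] (0 & 0)  →  0;  E = (((b | (~ c)) | 0) ^ 0)
6. [or_false →] ((b | (~ c)) | 0)  →  (b | (~ c));  E = ((b | (~ c)) ^ 0)
7. [xor_false →] ((b | (~ c)) ^ 0)  →  (b | (~ c));  cost 4 ≤ 4, done

(b | (~ c))   [cost 4]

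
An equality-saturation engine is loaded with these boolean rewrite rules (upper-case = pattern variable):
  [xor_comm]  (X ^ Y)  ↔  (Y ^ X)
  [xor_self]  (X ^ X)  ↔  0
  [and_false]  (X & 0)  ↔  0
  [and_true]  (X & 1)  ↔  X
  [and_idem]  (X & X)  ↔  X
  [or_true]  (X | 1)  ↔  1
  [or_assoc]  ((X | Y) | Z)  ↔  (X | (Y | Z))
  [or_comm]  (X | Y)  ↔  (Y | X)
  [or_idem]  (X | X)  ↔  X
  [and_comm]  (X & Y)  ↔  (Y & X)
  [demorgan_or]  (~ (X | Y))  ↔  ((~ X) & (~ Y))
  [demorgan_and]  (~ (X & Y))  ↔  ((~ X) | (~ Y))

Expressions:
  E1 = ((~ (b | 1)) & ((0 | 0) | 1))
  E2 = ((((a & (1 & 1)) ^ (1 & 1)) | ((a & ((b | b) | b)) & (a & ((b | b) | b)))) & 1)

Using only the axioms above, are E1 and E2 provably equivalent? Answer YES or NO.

NO

All listed rules preserve value, hence provable equivalence implies equal values everywhere; look for a separating assignment.
a=0, b=0 gives E1 ↦ 0, E2 ↦ 1; values differ ⇒ not provably equivalent.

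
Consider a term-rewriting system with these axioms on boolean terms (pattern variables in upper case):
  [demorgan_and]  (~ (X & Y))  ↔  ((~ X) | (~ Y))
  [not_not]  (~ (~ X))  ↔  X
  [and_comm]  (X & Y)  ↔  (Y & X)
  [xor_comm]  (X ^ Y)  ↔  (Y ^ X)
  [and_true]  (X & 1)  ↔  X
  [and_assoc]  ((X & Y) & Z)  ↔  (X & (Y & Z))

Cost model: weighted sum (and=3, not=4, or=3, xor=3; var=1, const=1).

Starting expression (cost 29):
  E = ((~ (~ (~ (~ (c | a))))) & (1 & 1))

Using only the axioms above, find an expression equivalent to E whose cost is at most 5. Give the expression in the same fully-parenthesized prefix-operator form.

step 1: not_not (→) rewrites (~ (~ (~ (~ (c | a))))) into (~ (~ (c | a))), now ((~ (~ (c | a))) & (1 & 1))
step 2: not_not (→) rewrites (~ (~ (c | a))) into (c | a), now ((c | a) & (1 & 1))
step 3: and_true (→) rewrites (1 & 1) into 1, now ((c | a) & 1)
step 4: and_true (→) rewrites ((c | a) & 1) into (c | a), reaching cost 5 (bound 5)

(c | a)   [cost 5]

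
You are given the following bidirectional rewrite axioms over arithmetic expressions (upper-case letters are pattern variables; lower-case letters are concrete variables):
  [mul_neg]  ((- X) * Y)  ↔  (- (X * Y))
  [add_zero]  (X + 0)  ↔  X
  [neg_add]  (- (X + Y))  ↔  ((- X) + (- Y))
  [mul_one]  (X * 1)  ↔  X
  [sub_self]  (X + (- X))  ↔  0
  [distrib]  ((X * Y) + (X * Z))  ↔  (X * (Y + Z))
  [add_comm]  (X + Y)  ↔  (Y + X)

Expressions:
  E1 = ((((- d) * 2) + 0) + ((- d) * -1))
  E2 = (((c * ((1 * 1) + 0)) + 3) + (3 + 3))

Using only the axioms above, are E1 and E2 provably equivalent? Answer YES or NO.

Every axiom is a valid identity, so a rewrite proof would force E1 and E2 to agree under every assignment.
At c=0, d=0: E1 = 0 but E2 = 9; they differ, so no derivation exists.

NO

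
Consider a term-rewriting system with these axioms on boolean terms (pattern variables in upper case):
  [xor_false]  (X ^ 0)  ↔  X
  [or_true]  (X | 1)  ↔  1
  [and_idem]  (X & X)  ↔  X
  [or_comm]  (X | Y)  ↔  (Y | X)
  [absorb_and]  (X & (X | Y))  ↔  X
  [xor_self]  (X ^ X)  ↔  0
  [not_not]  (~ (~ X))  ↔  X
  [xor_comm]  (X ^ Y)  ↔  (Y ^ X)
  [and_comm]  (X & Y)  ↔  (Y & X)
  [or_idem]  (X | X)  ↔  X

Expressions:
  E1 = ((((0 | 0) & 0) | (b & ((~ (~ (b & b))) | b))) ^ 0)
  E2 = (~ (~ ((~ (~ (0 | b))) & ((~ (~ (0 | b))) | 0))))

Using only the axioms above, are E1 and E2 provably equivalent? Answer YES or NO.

1. [not_not →] (~ (~ (b & b)))  →  (b & b);  E1 = ((((0 | 0) & 0) | (b & ((b & b) | b))) ^ 0)
2. [or_idem →] (0 | 0)  →  0;  E1 = (((0 & 0) | (b & ((b & b) | b))) ^ 0)
3. [and_idem →] (b & b)  →  b;  E1 = (((0 & 0) | (b & (b | b))) ^ 0)
4. [xor_false →] (((0 & 0) | (b & (b | b))) ^ 0)  →  ((0 & 0) | (b & (b | b)))
5. [absorb_and →] (b & (b | b))  →  b;  E1 = ((0 & 0) | b)
6. [and_idem →] (0 & 0)  →  0;  E1 = (0 | b)
7. [not_not ←] (0 | b)  →  (~ (~ (0 | b)))
8. [not_not ←] (~ (0 | b))  →  (~ (~ (~ (0 | b))));  E1 = (~ (~ (~ (~ (0 | b)))))
9. [absorb_and ←] (~ (~ (0 | b)))  →  ((~ (~ (0 | b))) & ((~ (~ (0 | b))) | 0));  this is E2

YES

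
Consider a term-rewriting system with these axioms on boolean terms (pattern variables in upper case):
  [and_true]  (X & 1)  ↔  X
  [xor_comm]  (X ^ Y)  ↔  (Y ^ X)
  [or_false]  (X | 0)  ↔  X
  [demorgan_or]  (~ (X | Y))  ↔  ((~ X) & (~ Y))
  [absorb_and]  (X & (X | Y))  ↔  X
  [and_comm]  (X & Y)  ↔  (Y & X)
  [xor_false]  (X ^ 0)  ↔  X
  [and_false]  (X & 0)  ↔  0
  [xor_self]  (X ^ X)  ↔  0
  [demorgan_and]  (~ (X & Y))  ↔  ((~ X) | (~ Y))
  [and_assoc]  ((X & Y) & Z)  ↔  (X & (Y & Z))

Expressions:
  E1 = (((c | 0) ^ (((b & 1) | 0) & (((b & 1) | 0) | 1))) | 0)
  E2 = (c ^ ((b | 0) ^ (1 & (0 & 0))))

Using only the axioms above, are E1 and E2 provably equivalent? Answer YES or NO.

YES

1. [absorb_and →] (((b & 1) | 0) & (((b & 1) | 0) | 1))  →  ((b & 1) | 0);  E1 = (((c | 0) ^ ((b & 1) | 0)) | 0)
2. [or_false →] ((b & 1) | 0)  →  (b & 1);  E1 = (((c | 0) ^ (b & 1)) | 0)
3. [and_true →] (b & 1)  →  b;  E1 = (((c | 0) ^ b) | 0)
4. [or_false →] (((c | 0) ^ b) | 0)  →  ((c | 0) ^ b)
5. [or_false →] (c | 0)  →  c;  E1 = (c ^ b)
6. [xor_false ←] b  →  (b ^ 0);  E1 = (c ^ (b ^ 0))
7. [and_true ←] 0  →  (0 & 1);  E1 = (c ^ (b ^ (0 & 1)))
8. [and_comm →] (0 & 1)  →  (1 & 0);  E1 = (c ^ (b ^ (1 & 0)))
9. [or_false ←] b  →  (b | 0);  E1 = (c ^ ((b | 0) ^ (1 & 0)))
10. [and_false ←] 0  →  (0 & 0);  this is E2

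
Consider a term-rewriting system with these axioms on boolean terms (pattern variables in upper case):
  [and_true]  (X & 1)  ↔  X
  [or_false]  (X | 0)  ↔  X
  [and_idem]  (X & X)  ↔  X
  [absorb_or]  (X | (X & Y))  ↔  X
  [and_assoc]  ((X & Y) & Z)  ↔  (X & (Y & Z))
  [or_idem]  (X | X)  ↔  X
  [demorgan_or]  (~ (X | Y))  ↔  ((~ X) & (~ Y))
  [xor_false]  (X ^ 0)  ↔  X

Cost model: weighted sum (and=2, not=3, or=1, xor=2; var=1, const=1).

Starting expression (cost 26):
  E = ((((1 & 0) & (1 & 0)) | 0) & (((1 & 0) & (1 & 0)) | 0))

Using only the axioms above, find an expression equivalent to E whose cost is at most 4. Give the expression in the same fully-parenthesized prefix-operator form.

(1 & 0)   [cost 4]

(1) ((((1 & 0) & (1 & 0)) | 0) & (((1 & 0) & (1 & 0)) | 0))  =[and_idem →]=  (((1 & 0) & (1 & 0)) | 0)
(2) ((1 & 0) & (1 & 0))  =[and_idem →]=  (1 & 0)    ⊢ ((1 & 0) | 0)
(3) ((1 & 0) | 0)  =[or_false →]=  (1 & 0)    ⊢ cost 4, within 4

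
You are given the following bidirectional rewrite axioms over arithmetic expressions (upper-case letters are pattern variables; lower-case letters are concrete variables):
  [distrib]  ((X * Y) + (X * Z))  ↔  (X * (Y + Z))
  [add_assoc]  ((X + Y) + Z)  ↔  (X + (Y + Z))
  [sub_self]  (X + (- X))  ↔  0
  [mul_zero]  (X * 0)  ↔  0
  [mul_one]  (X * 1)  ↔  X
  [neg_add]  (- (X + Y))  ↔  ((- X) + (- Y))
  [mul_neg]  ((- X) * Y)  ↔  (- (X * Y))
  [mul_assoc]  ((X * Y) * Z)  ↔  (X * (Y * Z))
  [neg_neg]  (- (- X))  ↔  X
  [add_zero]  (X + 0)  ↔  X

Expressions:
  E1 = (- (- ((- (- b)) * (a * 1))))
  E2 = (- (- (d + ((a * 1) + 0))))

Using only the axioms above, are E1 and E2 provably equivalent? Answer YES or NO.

Every axiom is a valid identity, so a rewrite proof would force E1 and E2 to agree under every assignment.
At a=0, b=0, d=1: E1 = 0 but E2 = 1; they differ, so no derivation exists.

NO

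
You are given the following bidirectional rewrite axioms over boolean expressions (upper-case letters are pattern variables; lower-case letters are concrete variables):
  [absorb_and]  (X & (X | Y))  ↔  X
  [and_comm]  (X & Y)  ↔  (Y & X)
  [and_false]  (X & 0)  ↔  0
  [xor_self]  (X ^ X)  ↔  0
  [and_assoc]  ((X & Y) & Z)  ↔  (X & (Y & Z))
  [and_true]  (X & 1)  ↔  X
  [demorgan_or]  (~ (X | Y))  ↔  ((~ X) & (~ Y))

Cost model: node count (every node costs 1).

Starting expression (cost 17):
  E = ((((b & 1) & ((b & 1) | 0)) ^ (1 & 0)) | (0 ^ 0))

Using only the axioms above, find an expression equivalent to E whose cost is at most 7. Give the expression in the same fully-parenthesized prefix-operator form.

1. [absorb_and →] ((b & 1) & ((b & 1) | 0))  →  (b & 1);  E = (((b & 1) ^ (1 & 0)) | (0 ^ 0))
2. [and_false →] (1 & 0)  →  0;  E = (((b & 1) ^ 0) | (0 ^ 0))
3. [and_true →] (b & 1)  →  b;  cost 7 ≤ 7, done

((b ^ 0) | (0 ^ 0))   [cost 7]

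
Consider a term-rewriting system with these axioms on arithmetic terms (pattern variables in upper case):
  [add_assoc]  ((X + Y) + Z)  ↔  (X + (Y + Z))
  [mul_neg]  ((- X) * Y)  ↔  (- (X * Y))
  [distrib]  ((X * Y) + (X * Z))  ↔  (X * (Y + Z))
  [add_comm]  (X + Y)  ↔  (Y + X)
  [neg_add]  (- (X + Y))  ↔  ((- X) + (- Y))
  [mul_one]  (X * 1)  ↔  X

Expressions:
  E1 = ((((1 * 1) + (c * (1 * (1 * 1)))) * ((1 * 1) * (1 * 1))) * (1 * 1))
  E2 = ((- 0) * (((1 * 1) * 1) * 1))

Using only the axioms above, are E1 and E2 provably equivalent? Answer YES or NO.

NO

The axioms are sound identities: if E1 ↔* E2 then E1 and E2 evaluate identically under any assignment.
Under c=0: E1 evaluates to 1, E2 to 0. Distinct ⇒ no rewrite sequence connects them.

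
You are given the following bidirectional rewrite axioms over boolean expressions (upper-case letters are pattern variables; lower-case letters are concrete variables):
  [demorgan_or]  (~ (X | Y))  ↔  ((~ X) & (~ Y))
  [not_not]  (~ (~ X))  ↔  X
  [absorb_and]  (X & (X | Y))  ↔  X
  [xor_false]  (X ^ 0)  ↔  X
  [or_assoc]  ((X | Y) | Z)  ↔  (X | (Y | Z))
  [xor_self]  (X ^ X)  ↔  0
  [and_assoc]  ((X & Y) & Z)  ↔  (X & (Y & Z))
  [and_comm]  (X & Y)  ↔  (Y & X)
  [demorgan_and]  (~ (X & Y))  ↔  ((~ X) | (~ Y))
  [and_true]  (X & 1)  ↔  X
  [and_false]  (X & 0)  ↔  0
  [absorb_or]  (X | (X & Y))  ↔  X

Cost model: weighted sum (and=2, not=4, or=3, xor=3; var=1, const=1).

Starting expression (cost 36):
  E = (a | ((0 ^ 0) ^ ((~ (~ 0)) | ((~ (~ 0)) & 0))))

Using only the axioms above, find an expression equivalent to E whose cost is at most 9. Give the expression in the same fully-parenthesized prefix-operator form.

(1) ((~ (~ 0)) | ((~ (~ 0)) & 0))  =[absorb_or →]=  (~ (~ 0))    ⊢ (a | ((0 ^ 0) ^ (~ (~ 0))))
(2) (~ (~ 0))  =[not_not →]=  0    ⊢ (a | ((0 ^ 0) ^ 0))
(3) ((0 ^ 0) ^ 0)  =[xor_false →]=  (0 ^ 0)    ⊢ cost 9, within 9

(a | (0 ^ 0))   [cost 9]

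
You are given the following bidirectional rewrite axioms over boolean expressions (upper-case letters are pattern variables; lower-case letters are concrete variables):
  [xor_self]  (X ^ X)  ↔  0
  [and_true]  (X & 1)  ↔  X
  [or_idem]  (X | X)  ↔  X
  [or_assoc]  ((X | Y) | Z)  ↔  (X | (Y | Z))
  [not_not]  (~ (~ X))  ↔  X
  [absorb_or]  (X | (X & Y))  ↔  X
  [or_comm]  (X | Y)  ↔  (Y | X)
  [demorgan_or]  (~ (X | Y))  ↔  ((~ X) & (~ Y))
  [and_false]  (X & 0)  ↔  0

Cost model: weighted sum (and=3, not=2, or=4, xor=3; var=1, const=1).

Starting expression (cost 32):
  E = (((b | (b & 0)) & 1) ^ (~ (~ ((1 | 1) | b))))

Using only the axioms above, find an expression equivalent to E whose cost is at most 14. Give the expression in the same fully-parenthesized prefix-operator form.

((b & 1) ^ (1 | b))   [cost 14]

1. [absorb_or →] (b | (b & 0))  →  b;  E = ((b & 1) ^ (~ (~ ((1 | 1) | b))))
2. [or_idem →] (1 | 1)  →  1;  E = ((b & 1) ^ (~ (~ (1 | b))))
3. [not_not →] (~ (~ (1 | b)))  →  (1 | b);  cost 14 ≤ 14, done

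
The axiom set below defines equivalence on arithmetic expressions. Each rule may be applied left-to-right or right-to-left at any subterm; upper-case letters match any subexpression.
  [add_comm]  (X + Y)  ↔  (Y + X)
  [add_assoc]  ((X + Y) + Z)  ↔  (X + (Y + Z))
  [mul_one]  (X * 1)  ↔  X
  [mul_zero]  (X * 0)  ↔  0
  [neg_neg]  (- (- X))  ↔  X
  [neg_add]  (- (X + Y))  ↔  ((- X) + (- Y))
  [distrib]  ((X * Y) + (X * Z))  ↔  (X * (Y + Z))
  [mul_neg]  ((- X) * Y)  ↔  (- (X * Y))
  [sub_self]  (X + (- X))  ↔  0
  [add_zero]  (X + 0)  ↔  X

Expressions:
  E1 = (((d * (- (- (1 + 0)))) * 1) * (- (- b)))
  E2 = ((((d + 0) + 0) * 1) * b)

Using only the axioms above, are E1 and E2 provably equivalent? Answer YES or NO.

YES

1. [neg_neg →] (- (- (1 + 0)))  →  (1 + 0);  E1 = (((d * (1 + 0)) * 1) * (- (- b)))
2. [add_zero →] (1 + 0)  →  1;  E1 = (((d * 1) * 1) * (- (- b)))
3. [mul_one →] (d * 1)  →  d;  E1 = ((d * 1) * (- (- b)))
4. [neg_neg →] (- (- b))  →  b;  E1 = ((d * 1) * b)
5. [add_zero ←] d  →  (d + 0);  E1 = (((d + 0) * 1) * b)
6. [add_zero ←] (d + 0)  →  ((d + 0) + 0);  this is E2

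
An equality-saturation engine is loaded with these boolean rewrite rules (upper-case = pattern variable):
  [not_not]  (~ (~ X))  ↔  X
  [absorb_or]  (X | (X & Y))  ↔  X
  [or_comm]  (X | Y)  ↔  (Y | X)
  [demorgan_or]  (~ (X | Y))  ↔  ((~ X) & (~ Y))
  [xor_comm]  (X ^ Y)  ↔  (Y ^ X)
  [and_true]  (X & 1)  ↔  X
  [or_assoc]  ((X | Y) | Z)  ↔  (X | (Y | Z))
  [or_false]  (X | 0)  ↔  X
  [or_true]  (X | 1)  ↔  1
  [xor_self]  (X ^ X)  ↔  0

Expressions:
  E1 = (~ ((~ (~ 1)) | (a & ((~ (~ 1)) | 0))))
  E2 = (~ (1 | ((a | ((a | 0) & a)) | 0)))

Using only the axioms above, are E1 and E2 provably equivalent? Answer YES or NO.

YES

1. [not_not →] (~ (~ 1))  →  1;  E1 = (~ ((~ (~ 1)) | (a & (1 | 0))))
2. [or_false →] (1 | 0)  →  1;  E1 = (~ ((~ (~ 1)) | (a & 1)))
3. [not_not →] (~ (~ 1))  →  1;  E1 = (~ (1 | (a & 1)))
4. [or_comm →] (1 | (a & 1))  →  ((a & 1) | 1);  E1 = (~ ((a & 1) | 1))
5. [and_true →] (a & 1)  →  a;  E1 = (~ (a | 1))
6. [or_comm →] (a | 1)  →  (1 | a);  E1 = (~ (1 | a))
7. [absorb_or ←] a  →  (a | (a & a));  E1 = (~ (1 | (a | (a & a))))
8. [or_false ←] a  →  (a | 0);  E1 = (~ (1 | (a | ((a | 0) & a))))
9. [or_false ←] (a | ((a | 0) & a))  →  ((a | ((a | 0) & a)) | 0);  this is E2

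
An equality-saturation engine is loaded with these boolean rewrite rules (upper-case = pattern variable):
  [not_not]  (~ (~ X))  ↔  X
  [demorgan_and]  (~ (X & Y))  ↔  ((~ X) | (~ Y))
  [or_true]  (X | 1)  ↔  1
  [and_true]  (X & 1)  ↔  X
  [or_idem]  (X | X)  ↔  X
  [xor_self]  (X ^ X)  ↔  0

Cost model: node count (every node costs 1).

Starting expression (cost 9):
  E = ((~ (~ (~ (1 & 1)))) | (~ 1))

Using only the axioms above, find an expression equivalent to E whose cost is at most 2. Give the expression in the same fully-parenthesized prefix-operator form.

(1) (~ (~ (~ (1 & 1))))  =[not_not →]=  (~ (1 & 1))    ⊢ ((~ (1 & 1)) | (~ 1))
(2) (1 & 1)  =[and_true →]=  1    ⊢ ((~ 1) | (~ 1))
(3) ((~ 1) | (~ 1))  =[or_idem →]=  (~ 1)    ⊢ cost 2, within 2

(~ 1)   [cost 2]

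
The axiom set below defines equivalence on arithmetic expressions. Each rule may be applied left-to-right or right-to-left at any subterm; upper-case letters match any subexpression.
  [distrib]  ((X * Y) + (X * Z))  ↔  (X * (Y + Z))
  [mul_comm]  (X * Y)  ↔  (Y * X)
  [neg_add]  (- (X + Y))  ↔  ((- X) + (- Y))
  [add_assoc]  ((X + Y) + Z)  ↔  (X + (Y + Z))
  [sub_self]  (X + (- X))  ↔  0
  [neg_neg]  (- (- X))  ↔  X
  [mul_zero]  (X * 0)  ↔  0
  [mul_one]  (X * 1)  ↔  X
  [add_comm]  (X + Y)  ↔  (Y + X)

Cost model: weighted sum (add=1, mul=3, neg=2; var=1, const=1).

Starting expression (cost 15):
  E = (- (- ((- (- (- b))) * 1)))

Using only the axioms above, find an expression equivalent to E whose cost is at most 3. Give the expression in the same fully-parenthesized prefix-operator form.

step 1: neg_neg (→) rewrites (- (- ((- (- (- b))) * 1))) into ((- (- (- b))) * 1)
step 2: mul_one (→) rewrites ((- (- (- b))) * 1) into (- (- (- b)))
step 3: neg_neg (→) rewrites (- (- b)) into b, reaching cost 3 (bound 3)

(- b)   [cost 3]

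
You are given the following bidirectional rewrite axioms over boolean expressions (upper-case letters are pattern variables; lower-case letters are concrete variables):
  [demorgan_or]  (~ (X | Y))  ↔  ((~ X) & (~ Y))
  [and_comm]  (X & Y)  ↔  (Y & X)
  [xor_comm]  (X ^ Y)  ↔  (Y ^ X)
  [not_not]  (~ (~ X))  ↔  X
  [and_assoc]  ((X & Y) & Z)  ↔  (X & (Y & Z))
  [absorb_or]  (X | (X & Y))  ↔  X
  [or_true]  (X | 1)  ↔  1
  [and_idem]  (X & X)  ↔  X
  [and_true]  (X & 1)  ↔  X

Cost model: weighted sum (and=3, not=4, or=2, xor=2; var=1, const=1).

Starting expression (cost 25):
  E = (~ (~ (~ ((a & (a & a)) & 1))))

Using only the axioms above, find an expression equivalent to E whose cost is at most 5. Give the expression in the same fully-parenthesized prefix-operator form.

(~ a)   [cost 5]

1. [not_not →] (~ (~ ((a & (a & a)) & 1)))  →  ((a & (a & a)) & 1);  E = (~ ((a & (a & a)) & 1))
2. [and_idem →] (a & a)  →  a;  E = (~ ((a & a) & 1))
3. [and_idem →] (a & a)  →  a;  E = (~ (a & 1))
4. [and_true →] (a & 1)  →  a;  cost 5 ≤ 5, done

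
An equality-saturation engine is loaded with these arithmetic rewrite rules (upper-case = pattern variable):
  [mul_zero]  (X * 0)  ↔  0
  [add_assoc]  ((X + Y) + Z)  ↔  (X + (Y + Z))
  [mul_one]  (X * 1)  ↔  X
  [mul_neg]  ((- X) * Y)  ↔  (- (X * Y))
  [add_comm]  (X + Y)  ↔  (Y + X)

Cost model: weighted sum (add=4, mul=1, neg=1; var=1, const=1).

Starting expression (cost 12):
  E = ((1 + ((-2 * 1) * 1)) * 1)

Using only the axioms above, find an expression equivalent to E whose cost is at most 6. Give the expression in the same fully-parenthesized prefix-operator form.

(1 + -2)   [cost 6]

(1) (-2 * 1)  =[mul_one →]=  -2    ⊢ ((1 + (-2 * 1)) * 1)
(2) (-2 * 1)  =[mul_one →]=  -2    ⊢ ((1 + -2) * 1)
(3) ((1 + -2) * 1)  =[mul_one →]=  (1 + -2)    ⊢ cost 6, within 6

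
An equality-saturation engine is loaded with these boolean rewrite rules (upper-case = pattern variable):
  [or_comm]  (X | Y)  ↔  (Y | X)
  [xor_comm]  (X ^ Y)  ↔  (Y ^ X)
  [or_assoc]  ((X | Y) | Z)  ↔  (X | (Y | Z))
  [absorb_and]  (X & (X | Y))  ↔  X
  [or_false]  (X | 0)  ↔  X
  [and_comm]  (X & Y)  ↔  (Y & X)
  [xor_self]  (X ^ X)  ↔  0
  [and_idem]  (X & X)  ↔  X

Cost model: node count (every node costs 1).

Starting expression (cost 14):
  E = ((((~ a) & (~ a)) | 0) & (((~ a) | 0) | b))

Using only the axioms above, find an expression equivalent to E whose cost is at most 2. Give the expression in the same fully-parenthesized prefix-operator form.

(~ a)   [cost 2]

(1) ((~ a) & (~ a))  =[and_idem →]=  (~ a)    ⊢ (((~ a) | 0) & (((~ a) | 0) | b))
(2) (((~ a) | 0) & (((~ a) | 0) | b))  =[absorb_and →]=  ((~ a) | 0)
(3) ((~ a) | 0)  =[or_false →]=  (~ a)    ⊢ cost 2, within 2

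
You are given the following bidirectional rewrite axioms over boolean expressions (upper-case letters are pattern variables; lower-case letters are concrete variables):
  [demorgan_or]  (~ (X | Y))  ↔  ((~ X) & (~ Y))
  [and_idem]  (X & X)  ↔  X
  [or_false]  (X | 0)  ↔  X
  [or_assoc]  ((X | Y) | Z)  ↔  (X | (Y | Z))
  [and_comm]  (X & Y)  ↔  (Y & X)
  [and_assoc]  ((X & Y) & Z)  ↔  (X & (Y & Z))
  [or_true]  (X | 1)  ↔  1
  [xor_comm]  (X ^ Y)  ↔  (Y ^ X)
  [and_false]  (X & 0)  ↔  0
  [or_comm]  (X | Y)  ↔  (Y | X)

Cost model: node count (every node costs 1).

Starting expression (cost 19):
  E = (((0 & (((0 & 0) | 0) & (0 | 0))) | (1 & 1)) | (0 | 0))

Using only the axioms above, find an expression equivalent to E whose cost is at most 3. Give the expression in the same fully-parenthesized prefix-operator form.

(1 | 0)   [cost 3]

step 1: and_idem (→) rewrites (0 & 0) into 0, now (((0 & ((0 | 0) & (0 | 0))) | (1 & 1)) | (0 | 0))
step 2: and_idem (→) rewrites ((0 | 0) & (0 | 0)) into (0 | 0), now (((0 & (0 | 0)) | (1 & 1)) | (0 | 0))
step 3: or_false (→) rewrites (0 | 0) into 0, now (((0 & 0) | (1 & 1)) | (0 | 0))
step 4: and_idem (→) rewrites (0 & 0) into 0, now ((0 | (1 & 1)) | (0 | 0))
step 5: and_idem (→) rewrites (1 & 1) into 1, now ((0 | 1) | (0 | 0))
step 6: or_comm (→) rewrites (0 | 1) into (1 | 0), now ((1 | 0) | (0 | 0))
step 7: or_false (→) rewrites (0 | 0) into 0, now ((1 | 0) | 0)
step 8: or_false (→) rewrites ((1 | 0) | 0) into (1 | 0), reaching cost 3 (bound 3)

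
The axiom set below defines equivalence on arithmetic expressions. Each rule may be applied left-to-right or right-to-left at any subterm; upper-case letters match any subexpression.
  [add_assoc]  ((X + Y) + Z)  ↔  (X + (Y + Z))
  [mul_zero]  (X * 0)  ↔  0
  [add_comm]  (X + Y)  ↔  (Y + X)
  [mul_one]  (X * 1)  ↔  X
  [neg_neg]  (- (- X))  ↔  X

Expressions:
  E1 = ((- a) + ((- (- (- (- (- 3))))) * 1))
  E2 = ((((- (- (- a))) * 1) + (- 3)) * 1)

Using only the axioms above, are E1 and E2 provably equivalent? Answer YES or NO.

YES

(1) (- (- (- (- 3))))  =[neg_neg →]=  (- (- 3))    ⊢ ((- a) + ((- (- (- 3))) * 1))
(2) ((- (- (- 3))) * 1)  =[mul_one →]=  (- (- (- 3)))    ⊢ ((- a) + (- (- (- 3))))
(3) (- (- 3))  =[neg_neg →]=  3    ⊢ ((- a) + (- 3))
(4) ((- a) + (- 3))  =[mul_one ←]=  (((- a) + (- 3)) * 1)
(5) (- a)  =[mul_one ←]=  ((- a) * 1)    ⊢ ((((- a) * 1) + (- 3)) * 1)
(6) a  =[neg_neg ←]=  (- (- a))    ⊢ E2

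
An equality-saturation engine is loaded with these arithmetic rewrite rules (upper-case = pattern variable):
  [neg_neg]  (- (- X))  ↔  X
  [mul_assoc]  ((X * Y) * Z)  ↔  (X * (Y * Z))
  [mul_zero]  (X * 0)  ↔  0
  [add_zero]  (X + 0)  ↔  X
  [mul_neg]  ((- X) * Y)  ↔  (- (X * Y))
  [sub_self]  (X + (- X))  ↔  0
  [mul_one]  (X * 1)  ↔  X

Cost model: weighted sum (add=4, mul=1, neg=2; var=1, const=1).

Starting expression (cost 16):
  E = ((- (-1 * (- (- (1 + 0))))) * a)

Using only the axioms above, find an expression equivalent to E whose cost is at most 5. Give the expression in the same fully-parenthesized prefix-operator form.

(1) (1 + 0)  =[add_zero →]=  1    ⊢ ((- (-1 * (- (- 1)))) * a)
(2) (- (- 1))  =[neg_neg →]=  1    ⊢ ((- (-1 * 1)) * a)
(3) (-1 * 1)  =[mul_one →]=  -1    ⊢ cost 5, within 5

((- -1) * a)   [cost 5]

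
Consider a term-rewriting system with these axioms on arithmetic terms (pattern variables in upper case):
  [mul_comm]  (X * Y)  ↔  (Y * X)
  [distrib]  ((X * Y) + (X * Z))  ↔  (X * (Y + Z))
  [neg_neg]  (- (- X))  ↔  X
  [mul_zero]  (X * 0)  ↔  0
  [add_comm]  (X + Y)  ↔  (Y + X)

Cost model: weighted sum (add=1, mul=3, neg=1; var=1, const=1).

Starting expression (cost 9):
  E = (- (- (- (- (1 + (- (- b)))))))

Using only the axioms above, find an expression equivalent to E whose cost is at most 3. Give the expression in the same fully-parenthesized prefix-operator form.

step 1: neg_neg (→) rewrites (- (- b)) into b, now (- (- (- (- (1 + b)))))
step 2: add_comm (→) rewrites (1 + b) into (b + 1), now (- (- (- (- (b + 1)))))
step 3: neg_neg (→) rewrites (- (- (- (b + 1)))) into (- (b + 1)), now (- (- (b + 1)))
step 4: add_comm (→) rewrites (b + 1) into (1 + b), now (- (- (1 + b)))
step 5: neg_neg (→) rewrites (- (- (1 + b))) into (1 + b), reaching cost 3 (bound 3)

(1 + b)   [cost 3]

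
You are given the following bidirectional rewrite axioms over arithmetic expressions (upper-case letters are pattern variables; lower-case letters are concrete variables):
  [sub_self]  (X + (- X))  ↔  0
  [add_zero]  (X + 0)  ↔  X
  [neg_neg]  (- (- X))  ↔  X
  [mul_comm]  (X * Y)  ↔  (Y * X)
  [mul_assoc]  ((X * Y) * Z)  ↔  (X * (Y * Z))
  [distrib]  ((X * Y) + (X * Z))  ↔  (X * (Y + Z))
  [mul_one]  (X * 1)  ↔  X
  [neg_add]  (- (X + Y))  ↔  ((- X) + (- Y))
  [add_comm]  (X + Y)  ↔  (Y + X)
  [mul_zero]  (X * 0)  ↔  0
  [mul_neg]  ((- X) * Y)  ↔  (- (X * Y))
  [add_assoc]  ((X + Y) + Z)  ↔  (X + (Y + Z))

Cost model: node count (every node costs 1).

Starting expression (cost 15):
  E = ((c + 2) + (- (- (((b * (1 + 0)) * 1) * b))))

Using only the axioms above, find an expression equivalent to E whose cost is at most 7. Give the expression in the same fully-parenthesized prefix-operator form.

((c + 2) + (b * b))   [cost 7]

step 1: neg_neg (→) rewrites (- (- (((b * (1 + 0)) * 1) * b))) into (((b * (1 + 0)) * 1) * b), now ((c + 2) + (((b * (1 + 0)) * 1) * b))
step 2: add_zero (→) rewrites (1 + 0) into 1, now ((c + 2) + (((b * 1) * 1) * b))
step 3: mul_one (→) rewrites (b * 1) into b, now ((c + 2) + ((b * 1) * b))
step 4: mul_one (→) rewrites (b * 1) into b, reaching cost 7 (bound 7)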